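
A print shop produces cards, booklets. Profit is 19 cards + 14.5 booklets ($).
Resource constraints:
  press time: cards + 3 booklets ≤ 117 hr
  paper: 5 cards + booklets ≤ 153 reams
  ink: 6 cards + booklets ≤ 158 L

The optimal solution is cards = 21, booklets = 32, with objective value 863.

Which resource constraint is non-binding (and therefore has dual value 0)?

press time: 117/117 (binding)
paper: 137/153 (slack 16)
ink: 158/158 (binding)
By complementary slackness, a constraint with positive slack has shadow price 0 → paper.

paper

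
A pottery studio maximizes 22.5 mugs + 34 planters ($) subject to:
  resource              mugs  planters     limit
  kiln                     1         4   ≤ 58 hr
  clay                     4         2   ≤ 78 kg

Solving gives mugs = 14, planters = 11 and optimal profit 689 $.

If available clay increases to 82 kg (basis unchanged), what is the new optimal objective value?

Both kiln and clay are binding at x*.
Dual feasibility on the basic columns requires 1·y_kiln + 4·y_clay = 22.5, 4·y_kiln + 2·y_clay = 34.
→ y_kiln = 6.5 and y_clay = 4.
Δz = y_clay·Δb = 4 × (4) = 16, so new z* = 689 + 16 = 705.

705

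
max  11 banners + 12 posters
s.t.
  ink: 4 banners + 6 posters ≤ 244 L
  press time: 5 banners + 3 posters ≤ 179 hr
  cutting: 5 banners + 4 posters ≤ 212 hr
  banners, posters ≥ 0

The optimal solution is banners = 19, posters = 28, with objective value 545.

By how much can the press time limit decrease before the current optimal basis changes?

57

Binding constraints: ink, press time. The basis is B = [[4,6],[5,3]] with det -18.
Per unit decrease in press time, x* moves by d = (-0.3333, 0.2222).
The basis stays optimal until banners reaches 0; allowable decrease = 57 hr.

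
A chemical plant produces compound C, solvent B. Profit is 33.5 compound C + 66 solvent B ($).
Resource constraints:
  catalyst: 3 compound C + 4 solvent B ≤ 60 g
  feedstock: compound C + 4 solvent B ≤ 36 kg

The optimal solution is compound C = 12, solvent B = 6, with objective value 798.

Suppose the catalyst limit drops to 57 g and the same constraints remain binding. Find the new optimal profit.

772.5

At the optimum: catalyst uses 60 of 60 (binding); feedstock uses 36 of 36 (binding).
The binding rows give the dual system: 3·y_catalyst + 1·y_feedstock = 33.5 and 4·y_catalyst + 4·y_feedstock = 66.
→ y_catalyst = 8.5 and y_feedstock = 8.
Δz = y_catalyst·Δb = 8.5 × (-3) = -25.5, so new z* = 798 − 25.5 = 772.5.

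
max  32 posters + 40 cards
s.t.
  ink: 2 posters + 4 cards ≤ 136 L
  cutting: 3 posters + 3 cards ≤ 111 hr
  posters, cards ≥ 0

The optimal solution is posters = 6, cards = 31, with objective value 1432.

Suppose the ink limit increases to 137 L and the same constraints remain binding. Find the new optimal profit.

Check each constraint at x*: ink 136/136 (tight); cutting 111/111 (tight).
From A_Bᵀ y = c: 2·y_ink + 3·y_cutting = 32; 4·y_ink + 3·y_cutting = 40.
This yields shadow prices y_ink = 4, y_cutting = 8.
Δz = y_ink·Δb = 4 × (1) = 4, so new z* = 1432 + 4 = 1436.

1436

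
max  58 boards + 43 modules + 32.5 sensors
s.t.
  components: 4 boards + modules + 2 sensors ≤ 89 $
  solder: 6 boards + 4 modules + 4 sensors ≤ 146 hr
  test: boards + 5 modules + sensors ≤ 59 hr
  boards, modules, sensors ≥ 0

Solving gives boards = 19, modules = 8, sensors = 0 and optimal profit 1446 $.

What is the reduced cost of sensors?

-6.5

Check each constraint at x*: components 84/89 (slack 5); solder 146/146 (tight); test 59/59 (tight).
Slack constraints have shadow price 0 (complementary slackness).
From A_Bᵀ y = c: 6·y_solder + 1·y_test = 58; 4·y_solder + 5·y_test = 43.
→ y_solder = 9.5 and y_test = 1.
Reduced cost of sensors: c₃ − yᵀa₃ = 32.5 − (9.5·4 + 1·1) = 32.5 − 39 = -6.5.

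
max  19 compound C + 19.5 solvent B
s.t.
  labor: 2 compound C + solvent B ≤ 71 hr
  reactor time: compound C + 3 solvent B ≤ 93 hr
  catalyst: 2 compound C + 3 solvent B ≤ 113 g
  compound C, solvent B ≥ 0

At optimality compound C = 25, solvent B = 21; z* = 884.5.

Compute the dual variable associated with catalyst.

Check each constraint at x*: labor 71/71 (tight); reactor time 88/93 (slack 5); catalyst 113/113 (tight).
Since reactor time is not tight, its dual is 0.
The binding rows give the dual system: 2·y_labor + 2·y_catalyst = 19 and 1·y_labor + 3·y_catalyst = 19.5.
Solving: y_labor = 4.5, y_catalyst = 5.
Shadow price of catalyst = 5.

5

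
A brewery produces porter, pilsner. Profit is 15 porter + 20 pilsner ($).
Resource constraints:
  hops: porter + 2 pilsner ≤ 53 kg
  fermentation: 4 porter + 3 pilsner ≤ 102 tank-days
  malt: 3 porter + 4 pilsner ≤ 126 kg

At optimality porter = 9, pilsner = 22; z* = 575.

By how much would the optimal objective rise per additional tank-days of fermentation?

2

Binding: hops and fermentation. Non-binding: malt (11 unused).
Since malt is not tight, its dual is 0.
From A_Bᵀ y = c: 1·y_hops + 4·y_fermentation = 15; 2·y_hops + 3·y_fermentation = 20.
Solving: y_hops = 7, y_fermentation = 2.
Shadow price of fermentation = 2.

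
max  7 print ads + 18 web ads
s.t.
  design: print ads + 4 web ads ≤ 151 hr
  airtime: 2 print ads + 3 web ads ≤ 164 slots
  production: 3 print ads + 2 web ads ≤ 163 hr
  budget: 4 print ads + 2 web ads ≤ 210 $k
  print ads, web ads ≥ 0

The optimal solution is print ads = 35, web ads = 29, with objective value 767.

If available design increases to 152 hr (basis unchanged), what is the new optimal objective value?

Binding: design and production. Non-binding: airtime (7 unused), budget (12 unused).
By complementary slackness, y = 0 for the non-binding constraints.
From A_Bᵀ y = c: 1·y_design + 3·y_production = 7; 4·y_design + 2·y_production = 18.
This yields shadow prices y_design = 4, y_production = 1.
Δz = y_design·Δb = 4 × (1) = 4, so new z* = 767 + 4 = 771.

771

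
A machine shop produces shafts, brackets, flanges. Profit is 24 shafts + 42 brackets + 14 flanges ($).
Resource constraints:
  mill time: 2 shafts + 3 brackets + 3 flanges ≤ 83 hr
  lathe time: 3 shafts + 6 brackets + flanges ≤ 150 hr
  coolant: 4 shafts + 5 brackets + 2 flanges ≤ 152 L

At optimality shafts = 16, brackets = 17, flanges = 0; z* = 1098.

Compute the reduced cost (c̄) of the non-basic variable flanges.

-8

Check each constraint at x*: mill time 83/83 (tight); lathe time 150/150 (tight); coolant 149/152 (slack 3).
By complementary slackness, y = 0 for the non-binding constraint.
Dual feasibility on the basic columns requires 2·y_mill time + 3·y_lathe time = 24, 3·y_mill time + 6·y_lathe time = 42.
This yields shadow prices y_mill time = 6, y_lathe time = 4.
Reduced cost of flanges: c₃ − yᵀa₃ = 14 − (6·3 + 4·1) = 14 − 22 = -8.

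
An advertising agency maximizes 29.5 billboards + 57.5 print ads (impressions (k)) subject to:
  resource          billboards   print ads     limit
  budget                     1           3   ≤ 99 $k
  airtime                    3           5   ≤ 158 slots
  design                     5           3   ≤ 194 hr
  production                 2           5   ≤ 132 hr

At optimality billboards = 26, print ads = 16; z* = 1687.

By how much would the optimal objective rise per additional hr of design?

At the optimum: budget uses 74 of 99 (slack = 25); airtime uses 158 of 158 (binding); design uses 178 of 194 (slack = 16); production uses 132 of 132 (binding).
Since budget, design are not tight, their duals are 0.
From A_Bᵀ y = c: 3·y_airtime + 2·y_production = 29.5; 5·y_airtime + 5·y_production = 57.5.
Solving: y_airtime = 6.5, y_production = 5.
Shadow price of design = 0.

0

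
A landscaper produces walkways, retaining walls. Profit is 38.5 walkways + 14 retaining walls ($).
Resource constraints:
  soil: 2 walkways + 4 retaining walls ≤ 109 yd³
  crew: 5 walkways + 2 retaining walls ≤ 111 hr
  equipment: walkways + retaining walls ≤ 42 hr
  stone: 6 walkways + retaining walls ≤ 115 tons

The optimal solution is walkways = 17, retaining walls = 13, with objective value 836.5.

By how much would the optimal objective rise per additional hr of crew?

6.5

Check each constraint at x*: soil 86/109 (slack 23); crew 111/111 (tight); equipment 30/42 (slack 12); stone 115/115 (tight).
By complementary slackness, y = 0 for the non-binding constraints.
From A_Bᵀ y = c: 5·y_crew + 6·y_stone = 38.5; 2·y_crew + 1·y_stone = 14.
→ y_crew = 6.5 and y_stone = 1.
Shadow price of crew = 6.5.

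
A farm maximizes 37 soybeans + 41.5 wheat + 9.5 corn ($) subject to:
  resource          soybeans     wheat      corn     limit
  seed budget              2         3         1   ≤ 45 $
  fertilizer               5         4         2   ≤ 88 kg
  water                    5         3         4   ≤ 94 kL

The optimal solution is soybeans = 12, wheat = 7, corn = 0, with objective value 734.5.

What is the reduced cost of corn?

Check each constraint at x*: seed budget 45/45 (tight); fertilizer 88/88 (tight); water 81/94 (slack 13).
By complementary slackness, y = 0 for the non-binding constraint.
From A_Bᵀ y = c: 2·y_seed budget + 5·y_fertilizer = 37; 3·y_seed budget + 4·y_fertilizer = 41.5.
Solving: y_seed budget = 8.5, y_fertilizer = 4.
Reduced cost of corn: c₃ − yᵀa₃ = 9.5 − (8.5·1 + 4·2) = 9.5 − 16.5 = -7.

-7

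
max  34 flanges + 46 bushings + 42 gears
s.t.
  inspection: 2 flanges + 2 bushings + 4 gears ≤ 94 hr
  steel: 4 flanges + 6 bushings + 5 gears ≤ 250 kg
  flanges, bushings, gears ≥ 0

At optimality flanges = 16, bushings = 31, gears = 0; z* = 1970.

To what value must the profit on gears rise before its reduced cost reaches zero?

50

At the optimum: inspection uses 94 of 94 (binding); steel uses 250 of 250 (binding).
Dual feasibility on the basic columns requires 2·y_inspection + 4·y_steel = 34, 2·y_inspection + 6·y_steel = 46.
Solving: y_inspection = 5, y_steel = 6.
gears enters the basis when its profit ≥ yᵀa₃ = 5·4 + 6·5 = 50.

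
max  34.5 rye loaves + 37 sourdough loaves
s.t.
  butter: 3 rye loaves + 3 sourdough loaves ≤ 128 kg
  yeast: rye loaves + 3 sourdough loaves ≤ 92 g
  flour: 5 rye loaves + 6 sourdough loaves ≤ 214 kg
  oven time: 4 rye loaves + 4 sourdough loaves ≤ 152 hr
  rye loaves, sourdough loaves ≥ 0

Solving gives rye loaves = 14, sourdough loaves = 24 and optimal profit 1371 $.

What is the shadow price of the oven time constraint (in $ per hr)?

Binding: flour and oven time. Non-binding: butter (14 unused), yeast (6 unused).
By complementary slackness, y = 0 for the non-binding constraints.
The binding rows give the dual system: 5·y_flour + 4·y_oven time = 34.5 and 6·y_flour + 4·y_oven time = 37.
This yields shadow prices y_flour = 2.5, y_oven time = 5.5.
Shadow price of oven time = 5.5.

5.5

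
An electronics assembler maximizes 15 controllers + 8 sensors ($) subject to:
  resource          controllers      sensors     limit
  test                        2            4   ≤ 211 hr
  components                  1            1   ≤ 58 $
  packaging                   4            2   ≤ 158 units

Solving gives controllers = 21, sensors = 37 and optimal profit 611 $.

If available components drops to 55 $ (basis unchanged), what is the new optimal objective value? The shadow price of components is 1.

608

Δb = -3, so new z* = 611 + (1)·(-3) = 611 − 3 = 608.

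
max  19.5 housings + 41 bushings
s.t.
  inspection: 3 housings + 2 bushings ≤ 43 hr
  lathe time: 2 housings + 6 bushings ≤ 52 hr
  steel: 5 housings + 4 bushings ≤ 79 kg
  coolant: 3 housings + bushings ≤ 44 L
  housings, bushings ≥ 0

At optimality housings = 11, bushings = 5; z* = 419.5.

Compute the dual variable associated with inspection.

2.5

At the optimum: inspection uses 43 of 43 (binding); lathe time uses 52 of 52 (binding); steel uses 75 of 79 (slack = 4); coolant uses 38 of 44 (slack = 6).
Since steel, coolant are not tight, their duals are 0.
Dual feasibility on the basic columns requires 3·y_inspection + 2·y_lathe time = 19.5, 2·y_inspection + 6·y_lathe time = 41.
This yields shadow prices y_inspection = 2.5, y_lathe time = 6.
Shadow price of inspection = 2.5.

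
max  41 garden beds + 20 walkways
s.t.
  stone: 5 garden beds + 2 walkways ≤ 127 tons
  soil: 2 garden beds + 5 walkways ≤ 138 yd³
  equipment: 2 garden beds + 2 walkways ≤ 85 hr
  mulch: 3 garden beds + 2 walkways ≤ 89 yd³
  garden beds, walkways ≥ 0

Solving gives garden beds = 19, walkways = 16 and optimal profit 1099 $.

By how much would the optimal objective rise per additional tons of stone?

At the optimum: stone uses 127 of 127 (binding); soil uses 118 of 138 (slack = 20); equipment uses 70 of 85 (slack = 15); mulch uses 89 of 89 (binding).
Slack constraints have shadow price 0 (complementary slackness).
Dual feasibility on the basic columns requires 5·y_stone + 3·y_mulch = 41, 2·y_stone + 2·y_mulch = 20.
This yields shadow prices y_stone = 5.5, y_mulch = 4.5.
Shadow price of stone = 5.5.

5.5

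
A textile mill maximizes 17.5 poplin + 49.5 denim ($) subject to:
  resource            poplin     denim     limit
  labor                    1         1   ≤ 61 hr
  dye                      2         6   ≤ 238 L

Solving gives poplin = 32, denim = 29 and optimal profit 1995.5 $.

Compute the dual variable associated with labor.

Both labor and dye are binding at x*.
Dual feasibility on the basic columns requires 1·y_labor + 2·y_dye = 17.5, 1·y_labor + 6·y_dye = 49.5.
Solving: y_labor = 1.5, y_dye = 8.
Shadow price of labor = 1.5.

1.5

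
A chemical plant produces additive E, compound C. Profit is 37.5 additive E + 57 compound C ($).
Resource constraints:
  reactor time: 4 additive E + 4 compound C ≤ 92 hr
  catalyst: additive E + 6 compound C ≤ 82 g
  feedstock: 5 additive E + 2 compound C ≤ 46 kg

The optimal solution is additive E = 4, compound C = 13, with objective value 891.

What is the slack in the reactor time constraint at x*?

24

reactor time used = 4·4 + 4·13 = 68; slack = 92 − 68 = 24.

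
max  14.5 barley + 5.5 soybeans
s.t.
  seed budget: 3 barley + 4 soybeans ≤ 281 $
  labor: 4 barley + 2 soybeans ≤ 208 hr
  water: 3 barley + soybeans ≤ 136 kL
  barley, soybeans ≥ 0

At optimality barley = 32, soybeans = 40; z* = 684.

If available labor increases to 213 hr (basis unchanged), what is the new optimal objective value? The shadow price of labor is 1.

Δb = 5, so new z* = 684 + (1)·(5) = 684 + 5 = 689.

689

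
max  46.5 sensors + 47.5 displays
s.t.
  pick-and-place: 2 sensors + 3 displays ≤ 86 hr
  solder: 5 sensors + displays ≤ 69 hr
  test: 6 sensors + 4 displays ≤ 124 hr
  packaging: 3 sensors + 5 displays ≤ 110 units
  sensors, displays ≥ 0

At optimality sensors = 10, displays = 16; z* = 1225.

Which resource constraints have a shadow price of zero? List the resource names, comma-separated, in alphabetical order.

pick-and-place, solder

pick-and-place: 68/86 (slack 18)
solder: 66/69 (slack 3)
test: 124/124 (binding)
packaging: 110/110 (binding)
By complementary slackness, a constraint with positive slack has shadow price 0 → pick-and-place, solder.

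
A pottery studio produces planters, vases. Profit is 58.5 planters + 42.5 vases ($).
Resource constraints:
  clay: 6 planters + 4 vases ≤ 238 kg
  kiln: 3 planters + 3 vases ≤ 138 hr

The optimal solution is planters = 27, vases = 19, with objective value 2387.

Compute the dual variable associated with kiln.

Both clay and kiln are binding at x*.
The binding rows give the dual system: 6·y_clay + 3·y_kiln = 58.5 and 4·y_clay + 3·y_kiln = 42.5.
Solving: y_clay = 8, y_kiln = 3.5.
Shadow price of kiln = 3.5.

3.5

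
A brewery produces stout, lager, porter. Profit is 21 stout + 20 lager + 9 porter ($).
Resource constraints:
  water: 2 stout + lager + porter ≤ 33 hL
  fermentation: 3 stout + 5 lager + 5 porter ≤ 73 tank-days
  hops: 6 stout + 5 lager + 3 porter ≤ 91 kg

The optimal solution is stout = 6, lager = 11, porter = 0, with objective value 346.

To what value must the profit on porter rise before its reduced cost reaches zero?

14

Binding: fermentation and hops. Non-binding: water (10 unused).
By complementary slackness, y = 0 for the non-binding constraint.
From A_Bᵀ y = c: 3·y_fermentation + 6·y_hops = 21; 5·y_fermentation + 5·y_hops = 20.
→ y_fermentation = 1 and y_hops = 3.
porter enters the basis when its profit ≥ yᵀa₃ = 1·5 + 3·3 = 14.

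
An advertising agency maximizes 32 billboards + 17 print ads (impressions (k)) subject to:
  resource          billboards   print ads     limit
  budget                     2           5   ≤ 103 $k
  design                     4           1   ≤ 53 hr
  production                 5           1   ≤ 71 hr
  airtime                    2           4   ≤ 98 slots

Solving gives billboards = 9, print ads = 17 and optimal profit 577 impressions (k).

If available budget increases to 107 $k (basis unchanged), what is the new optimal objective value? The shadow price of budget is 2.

585

Δb = 4, so new z* = 577 + (2)·(4) = 577 + 8 = 585.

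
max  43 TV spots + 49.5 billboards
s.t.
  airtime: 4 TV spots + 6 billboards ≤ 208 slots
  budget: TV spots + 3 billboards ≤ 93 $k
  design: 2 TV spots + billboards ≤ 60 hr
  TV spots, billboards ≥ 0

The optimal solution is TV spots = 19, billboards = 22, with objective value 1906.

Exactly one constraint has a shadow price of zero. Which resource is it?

airtime: 208/208 (binding)
budget: 85/93 (slack 8)
design: 60/60 (binding)
By complementary slackness, a constraint with positive slack has shadow price 0 → budget.

budget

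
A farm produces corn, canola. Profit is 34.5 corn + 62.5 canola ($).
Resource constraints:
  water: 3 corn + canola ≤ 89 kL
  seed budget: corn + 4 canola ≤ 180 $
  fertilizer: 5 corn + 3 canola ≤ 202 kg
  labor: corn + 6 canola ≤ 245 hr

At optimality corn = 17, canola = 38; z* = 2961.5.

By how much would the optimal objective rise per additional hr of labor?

Binding: water and labor. Non-binding: seed budget (11 unused), fertilizer (3 unused).
Slack constraints have shadow price 0 (complementary slackness).
Dual feasibility on the basic columns requires 3·y_water + 1·y_labor = 34.5, 1·y_water + 6·y_labor = 62.5.
Solving: y_water = 8.5, y_labor = 9.
Shadow price of labor = 9.

9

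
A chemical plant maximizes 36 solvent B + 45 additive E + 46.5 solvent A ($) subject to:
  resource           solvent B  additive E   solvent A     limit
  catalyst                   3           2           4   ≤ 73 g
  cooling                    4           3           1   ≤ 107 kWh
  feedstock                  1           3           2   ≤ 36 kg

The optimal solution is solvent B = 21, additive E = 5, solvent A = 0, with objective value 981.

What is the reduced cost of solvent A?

Binding: catalyst and feedstock. Non-binding: cooling (8 unused).
Slack constraints have shadow price 0 (complementary slackness).
Dual feasibility on the basic columns requires 3·y_catalyst + 1·y_feedstock = 36, 2·y_catalyst + 3·y_feedstock = 45.
This yields shadow prices y_catalyst = 9, y_feedstock = 9.
Reduced cost of solvent A: c₃ − yᵀa₃ = 46.5 − (9·4 + 9·2) = 46.5 − 54 = -7.5.

-7.5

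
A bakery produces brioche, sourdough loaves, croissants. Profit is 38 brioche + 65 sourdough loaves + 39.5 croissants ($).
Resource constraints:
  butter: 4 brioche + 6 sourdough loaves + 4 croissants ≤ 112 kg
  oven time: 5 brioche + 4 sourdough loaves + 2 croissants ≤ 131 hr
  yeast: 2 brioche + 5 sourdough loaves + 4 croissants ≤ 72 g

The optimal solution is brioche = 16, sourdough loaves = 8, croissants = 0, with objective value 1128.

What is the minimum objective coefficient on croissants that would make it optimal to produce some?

46

Check each constraint at x*: butter 112/112 (tight); oven time 112/131 (slack 19); yeast 72/72 (tight).
Slack constraints have shadow price 0 (complementary slackness).
The binding rows give the dual system: 4·y_butter + 2·y_yeast = 38 and 6·y_butter + 5·y_yeast = 65.
→ y_butter = 7.5 and y_yeast = 4.
croissants enters the basis when its profit ≥ yᵀa₃ = 7.5·4 + 4·4 = 46.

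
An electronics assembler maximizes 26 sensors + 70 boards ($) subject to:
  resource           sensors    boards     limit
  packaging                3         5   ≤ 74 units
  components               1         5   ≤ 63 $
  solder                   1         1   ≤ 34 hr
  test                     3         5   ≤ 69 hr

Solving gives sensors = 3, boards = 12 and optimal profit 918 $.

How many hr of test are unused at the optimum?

0

test used = 3·3 + 5·12 = 69; slack = 69 − 69 = 0.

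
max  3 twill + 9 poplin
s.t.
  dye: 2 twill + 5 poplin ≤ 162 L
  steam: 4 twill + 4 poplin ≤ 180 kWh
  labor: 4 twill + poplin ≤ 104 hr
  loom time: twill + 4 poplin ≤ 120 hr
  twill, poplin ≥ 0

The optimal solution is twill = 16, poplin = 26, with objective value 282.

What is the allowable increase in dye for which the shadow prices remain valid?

2.8

Binding constraints: dye, loom time. The basis is B = [[2,5],[1,4]] with det 3.
Per unit increase in dye, x* moves by d = (1.3333, -0.3333).
The basis stays optimal until labor becomes binding; allowable increase = 2.8 L.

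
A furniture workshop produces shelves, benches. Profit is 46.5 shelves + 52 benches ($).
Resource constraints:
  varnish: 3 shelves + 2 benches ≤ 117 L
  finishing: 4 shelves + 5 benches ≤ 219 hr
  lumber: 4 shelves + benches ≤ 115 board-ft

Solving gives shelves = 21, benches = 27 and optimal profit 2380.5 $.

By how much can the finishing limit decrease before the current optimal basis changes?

Binding constraints: varnish, finishing. The basis is B = [[3,2],[4,5]] with det 7.
Per unit decrease in finishing, x* moves by d = (0.2857, -0.4286).
The basis stays optimal until lumber becomes binding; allowable decrease = 5.6 hr.

5.6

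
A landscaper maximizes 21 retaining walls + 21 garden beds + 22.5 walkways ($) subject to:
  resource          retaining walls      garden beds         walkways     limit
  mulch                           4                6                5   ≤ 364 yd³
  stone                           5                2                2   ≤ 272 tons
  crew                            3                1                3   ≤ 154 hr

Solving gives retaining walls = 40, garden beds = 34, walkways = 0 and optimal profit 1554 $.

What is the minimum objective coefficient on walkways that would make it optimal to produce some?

Check each constraint at x*: mulch 364/364 (tight); stone 268/272 (slack 4); crew 154/154 (tight).
Since stone is not tight, its dual is 0.
Dual feasibility on the basic columns requires 4·y_mulch + 3·y_crew = 21, 6·y_mulch + 1·y_crew = 21.
→ y_mulch = 3 and y_crew = 3.
walkways enters the basis when its profit ≥ yᵀa₃ = 3·5 + 3·3 = 24.

24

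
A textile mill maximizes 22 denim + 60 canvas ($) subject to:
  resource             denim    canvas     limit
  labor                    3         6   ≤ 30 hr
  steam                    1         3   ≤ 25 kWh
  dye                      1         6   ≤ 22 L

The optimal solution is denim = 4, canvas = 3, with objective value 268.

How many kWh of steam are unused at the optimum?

steam used = 1·4 + 3·3 = 13; slack = 25 − 13 = 12.

12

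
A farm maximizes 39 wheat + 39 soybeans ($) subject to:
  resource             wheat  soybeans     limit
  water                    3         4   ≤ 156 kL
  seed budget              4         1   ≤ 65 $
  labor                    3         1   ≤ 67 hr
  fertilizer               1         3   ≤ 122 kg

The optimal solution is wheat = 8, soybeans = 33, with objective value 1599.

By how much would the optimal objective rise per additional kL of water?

9

Check each constraint at x*: water 156/156 (tight); seed budget 65/65 (tight); labor 57/67 (slack 10); fertilizer 107/122 (slack 15).
By complementary slackness, y = 0 for the non-binding constraints.
The binding rows give the dual system: 3·y_water + 4·y_seed budget = 39 and 4·y_water + 1·y_seed budget = 39.
→ y_water = 9 and y_seed budget = 3.
Shadow price of water = 9.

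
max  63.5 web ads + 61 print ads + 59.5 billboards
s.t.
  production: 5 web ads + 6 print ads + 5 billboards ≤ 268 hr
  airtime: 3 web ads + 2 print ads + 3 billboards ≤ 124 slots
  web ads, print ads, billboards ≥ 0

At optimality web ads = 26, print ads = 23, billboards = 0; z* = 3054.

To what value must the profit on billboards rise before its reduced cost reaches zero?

Check each constraint at x*: production 268/268 (tight); airtime 124/124 (tight).
From A_Bᵀ y = c: 5·y_production + 3·y_airtime = 63.5; 6·y_production + 2·y_airtime = 61.
Solving: y_production = 7, y_airtime = 9.5.
billboards enters the basis when its profit ≥ yᵀa₃ = 7·5 + 9.5·3 = 63.5.

63.5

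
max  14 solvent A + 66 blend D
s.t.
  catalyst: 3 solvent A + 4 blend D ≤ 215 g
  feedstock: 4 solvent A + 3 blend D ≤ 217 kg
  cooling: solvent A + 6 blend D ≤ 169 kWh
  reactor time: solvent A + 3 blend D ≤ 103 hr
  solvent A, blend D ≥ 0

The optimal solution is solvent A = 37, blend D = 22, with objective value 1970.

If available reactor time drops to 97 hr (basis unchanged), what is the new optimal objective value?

Check each constraint at x*: catalyst 199/215 (slack 16); feedstock 214/217 (slack 3); cooling 169/169 (tight); reactor time 103/103 (tight).
Slack constraints have shadow price 0 (complementary slackness).
From A_Bᵀ y = c: 1·y_cooling + 1·y_reactor time = 14; 6·y_cooling + 3·y_reactor time = 66.
Solving: y_cooling = 8, y_reactor time = 6.
Δz = y_reactor time·Δb = 6 × (-6) = -36, so new z* = 1970 − 36 = 1934.

1934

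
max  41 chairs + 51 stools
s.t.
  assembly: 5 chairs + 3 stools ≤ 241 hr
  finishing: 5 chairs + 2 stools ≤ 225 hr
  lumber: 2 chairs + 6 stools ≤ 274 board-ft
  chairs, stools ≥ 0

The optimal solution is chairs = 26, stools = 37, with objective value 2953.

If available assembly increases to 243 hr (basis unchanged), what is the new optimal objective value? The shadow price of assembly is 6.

2965

Δb = 2, so new z* = 2953 + (6)·(2) = 2953 + 12 = 2965.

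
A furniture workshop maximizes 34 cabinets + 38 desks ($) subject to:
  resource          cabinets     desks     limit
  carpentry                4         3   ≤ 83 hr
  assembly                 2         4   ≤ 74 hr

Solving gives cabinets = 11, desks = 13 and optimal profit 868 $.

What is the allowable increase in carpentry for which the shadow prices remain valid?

65

Binding constraints: carpentry, assembly. The basis is B = [[4,3],[2,4]] with det 10.
Per unit increase in carpentry, x* moves by d = (0.4, -0.2).
The basis stays optimal until desks reaches 0; allowable increase = 65 hr.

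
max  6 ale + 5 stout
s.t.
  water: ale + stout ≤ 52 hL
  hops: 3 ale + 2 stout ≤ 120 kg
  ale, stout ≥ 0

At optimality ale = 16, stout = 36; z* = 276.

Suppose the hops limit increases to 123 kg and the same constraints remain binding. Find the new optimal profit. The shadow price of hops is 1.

279

Δb = 3, so new z* = 276 + (1)·(3) = 276 + 3 = 279.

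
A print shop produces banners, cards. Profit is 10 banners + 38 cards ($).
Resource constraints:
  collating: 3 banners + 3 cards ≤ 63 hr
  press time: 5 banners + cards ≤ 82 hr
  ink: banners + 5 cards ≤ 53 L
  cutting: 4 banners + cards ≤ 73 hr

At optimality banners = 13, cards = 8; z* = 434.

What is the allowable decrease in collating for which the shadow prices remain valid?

Binding constraints: collating, ink. The basis is B = [[3,3],[1,5]] with det 12.
Per unit decrease in collating, x* moves by d = (-0.4167, 0.0833).
The basis stays optimal until banners reaches 0; allowable decrease = 31.2 hr.

31.2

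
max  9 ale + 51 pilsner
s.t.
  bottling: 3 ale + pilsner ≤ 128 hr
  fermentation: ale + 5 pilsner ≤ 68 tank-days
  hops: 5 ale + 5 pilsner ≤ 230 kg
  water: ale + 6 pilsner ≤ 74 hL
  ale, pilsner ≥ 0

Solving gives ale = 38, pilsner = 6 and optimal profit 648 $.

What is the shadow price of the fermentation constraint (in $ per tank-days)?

At the optimum: bottling uses 120 of 128 (slack = 8); fermentation uses 68 of 68 (binding); hops uses 220 of 230 (slack = 10); water uses 74 of 74 (binding).
Since bottling, hops are not tight, their duals are 0.
The binding rows give the dual system: 1·y_fermentation + 1·y_water = 9 and 5·y_fermentation + 6·y_water = 51.
→ y_fermentation = 3 and y_water = 6.
Shadow price of fermentation = 3.

3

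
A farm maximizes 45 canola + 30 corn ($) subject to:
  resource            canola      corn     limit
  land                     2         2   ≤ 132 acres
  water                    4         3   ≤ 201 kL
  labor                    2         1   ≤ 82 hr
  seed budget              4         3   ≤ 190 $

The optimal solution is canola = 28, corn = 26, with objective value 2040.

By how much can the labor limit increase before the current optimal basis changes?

13

Binding constraints: labor, seed budget. The basis is B = [[2,1],[4,3]] with det 2.
Per unit increase in labor, x* moves by d = (1.5, -2).
The basis stays optimal until corn reaches 0; allowable increase = 13 hr.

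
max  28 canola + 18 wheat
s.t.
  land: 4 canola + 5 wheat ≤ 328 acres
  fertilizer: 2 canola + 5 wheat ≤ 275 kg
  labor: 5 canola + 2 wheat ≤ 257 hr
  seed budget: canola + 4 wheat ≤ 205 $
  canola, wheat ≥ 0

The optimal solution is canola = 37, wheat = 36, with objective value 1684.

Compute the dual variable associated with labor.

4

Check each constraint at x*: land 328/328 (tight); fertilizer 254/275 (slack 21); labor 257/257 (tight); seed budget 181/205 (slack 24).
By complementary slackness, y = 0 for the non-binding constraints.
Dual feasibility on the basic columns requires 4·y_land + 5·y_labor = 28, 5·y_land + 2·y_labor = 18.
This yields shadow prices y_land = 2, y_labor = 4.
Shadow price of labor = 4.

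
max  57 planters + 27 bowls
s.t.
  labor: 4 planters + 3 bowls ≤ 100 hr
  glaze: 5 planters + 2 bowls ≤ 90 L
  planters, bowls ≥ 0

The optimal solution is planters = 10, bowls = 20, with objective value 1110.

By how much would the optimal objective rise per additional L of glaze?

At the optimum: labor uses 100 of 100 (binding); glaze uses 90 of 90 (binding).
The binding rows give the dual system: 4·y_labor + 5·y_glaze = 57 and 3·y_labor + 2·y_glaze = 27.
→ y_labor = 3 and y_glaze = 9.
Shadow price of glaze = 9.

9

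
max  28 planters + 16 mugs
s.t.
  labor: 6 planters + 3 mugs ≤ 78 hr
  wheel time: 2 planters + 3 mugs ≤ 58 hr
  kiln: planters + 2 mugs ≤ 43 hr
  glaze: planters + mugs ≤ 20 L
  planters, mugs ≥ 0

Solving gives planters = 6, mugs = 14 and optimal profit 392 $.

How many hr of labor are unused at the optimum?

labor used = 6·6 + 3·14 = 78; slack = 78 − 78 = 0.

0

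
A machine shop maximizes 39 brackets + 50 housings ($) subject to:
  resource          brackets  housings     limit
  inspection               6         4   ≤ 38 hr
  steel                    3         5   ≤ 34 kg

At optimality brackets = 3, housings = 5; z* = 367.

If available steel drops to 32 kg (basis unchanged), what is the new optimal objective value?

Check each constraint at x*: inspection 38/38 (tight); steel 34/34 (tight).
Dual feasibility on the basic columns requires 6·y_inspection + 3·y_steel = 39, 4·y_inspection + 5·y_steel = 50.
→ y_inspection = 2.5 and y_steel = 8.
Δz = y_steel·Δb = 8 × (-2) = -16, so new z* = 367 − 16 = 351.

351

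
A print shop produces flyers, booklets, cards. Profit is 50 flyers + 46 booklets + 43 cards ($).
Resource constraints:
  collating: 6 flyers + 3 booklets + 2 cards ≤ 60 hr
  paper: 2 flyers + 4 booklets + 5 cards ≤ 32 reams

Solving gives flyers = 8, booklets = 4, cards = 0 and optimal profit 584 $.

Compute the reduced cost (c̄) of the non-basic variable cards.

-4

At the optimum: collating uses 60 of 60 (binding); paper uses 32 of 32 (binding).
The binding rows give the dual system: 6·y_collating + 2·y_paper = 50 and 3·y_collating + 4·y_paper = 46.
Solving: y_collating = 6, y_paper = 7.
Reduced cost of cards: c₃ − yᵀa₃ = 43 − (6·2 + 7·5) = 43 − 47 = -4.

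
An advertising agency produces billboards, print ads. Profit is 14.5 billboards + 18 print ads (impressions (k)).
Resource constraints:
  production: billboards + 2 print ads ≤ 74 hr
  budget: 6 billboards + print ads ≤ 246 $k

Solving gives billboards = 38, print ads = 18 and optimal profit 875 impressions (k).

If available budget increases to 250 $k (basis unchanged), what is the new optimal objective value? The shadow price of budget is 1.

879

Δb = 4, so new z* = 875 + (1)·(4) = 875 + 4 = 879.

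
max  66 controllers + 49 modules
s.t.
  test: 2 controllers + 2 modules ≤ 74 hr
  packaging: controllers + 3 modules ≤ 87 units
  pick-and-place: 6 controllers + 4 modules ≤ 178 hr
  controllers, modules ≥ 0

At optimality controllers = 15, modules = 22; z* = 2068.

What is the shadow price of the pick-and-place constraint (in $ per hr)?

At the optimum: test uses 74 of 74 (binding); packaging uses 81 of 87 (slack = 6); pick-and-place uses 178 of 178 (binding).
By complementary slackness, y = 0 for the non-binding constraint.
The binding rows give the dual system: 2·y_test + 6·y_pick-and-place = 66 and 2·y_test + 4·y_pick-and-place = 49.
This yields shadow prices y_test = 7.5, y_pick-and-place = 8.5.
Shadow price of pick-and-place = 8.5.

8.5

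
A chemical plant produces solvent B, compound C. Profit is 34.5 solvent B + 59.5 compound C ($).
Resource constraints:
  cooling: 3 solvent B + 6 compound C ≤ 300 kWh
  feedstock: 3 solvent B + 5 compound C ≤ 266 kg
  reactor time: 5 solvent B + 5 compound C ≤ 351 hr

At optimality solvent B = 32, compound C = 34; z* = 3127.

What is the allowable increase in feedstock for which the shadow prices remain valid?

4.2

Binding constraints: cooling, feedstock. The basis is B = [[3,6],[3,5]] with det -3.
Per unit increase in feedstock, x* moves by d = (2, -1).
The basis stays optimal until reactor time becomes binding; allowable increase = 4.2 kg.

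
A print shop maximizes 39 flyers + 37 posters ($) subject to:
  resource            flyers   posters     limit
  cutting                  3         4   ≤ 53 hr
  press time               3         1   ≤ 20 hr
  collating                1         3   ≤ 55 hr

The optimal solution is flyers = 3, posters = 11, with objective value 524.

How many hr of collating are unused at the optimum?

collating used = 1·3 + 3·11 = 36; slack = 55 − 36 = 19.

19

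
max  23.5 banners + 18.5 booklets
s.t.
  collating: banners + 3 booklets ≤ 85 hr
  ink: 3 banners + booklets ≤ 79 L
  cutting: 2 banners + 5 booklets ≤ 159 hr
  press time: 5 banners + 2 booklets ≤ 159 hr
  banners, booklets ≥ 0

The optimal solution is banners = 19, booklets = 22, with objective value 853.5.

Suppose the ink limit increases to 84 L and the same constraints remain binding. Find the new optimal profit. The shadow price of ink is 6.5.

Δb = 5, so new z* = 853.5 + (6.5)·(5) = 853.5 + 32.5 = 886.

886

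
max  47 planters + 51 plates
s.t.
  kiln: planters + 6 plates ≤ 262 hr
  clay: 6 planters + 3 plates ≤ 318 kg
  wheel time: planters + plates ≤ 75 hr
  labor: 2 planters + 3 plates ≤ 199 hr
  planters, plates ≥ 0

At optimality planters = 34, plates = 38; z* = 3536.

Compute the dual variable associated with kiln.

Binding: kiln and clay. Non-binding: wheel time (3 unused), labor (17 unused).
Slack constraints have shadow price 0 (complementary slackness).
The binding rows give the dual system: 1·y_kiln + 6·y_clay = 47 and 6·y_kiln + 3·y_clay = 51.
This yields shadow prices y_kiln = 5, y_clay = 7.
Shadow price of kiln = 5.

5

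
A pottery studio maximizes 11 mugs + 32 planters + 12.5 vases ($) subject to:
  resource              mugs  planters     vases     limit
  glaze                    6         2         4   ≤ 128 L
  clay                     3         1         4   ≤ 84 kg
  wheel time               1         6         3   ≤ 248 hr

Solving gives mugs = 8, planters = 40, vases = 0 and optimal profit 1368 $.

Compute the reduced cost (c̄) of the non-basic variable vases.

-6.5

Binding: glaze and wheel time. Non-binding: clay (20 unused).
By complementary slackness, y = 0 for the non-binding constraint.
The binding rows give the dual system: 6·y_glaze + 1·y_wheel time = 11 and 2·y_glaze + 6·y_wheel time = 32.
→ y_glaze = 1 and y_wheel time = 5.
Reduced cost of vases: c₃ − yᵀa₃ = 12.5 − (1·4 + 5·3) = 12.5 − 19 = -6.5.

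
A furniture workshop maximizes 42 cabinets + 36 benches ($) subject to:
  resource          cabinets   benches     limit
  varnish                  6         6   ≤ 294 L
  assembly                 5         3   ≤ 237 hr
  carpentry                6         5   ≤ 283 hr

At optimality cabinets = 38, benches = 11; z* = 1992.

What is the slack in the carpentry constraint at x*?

carpentry used = 6·38 + 5·11 = 283; slack = 283 − 283 = 0.

0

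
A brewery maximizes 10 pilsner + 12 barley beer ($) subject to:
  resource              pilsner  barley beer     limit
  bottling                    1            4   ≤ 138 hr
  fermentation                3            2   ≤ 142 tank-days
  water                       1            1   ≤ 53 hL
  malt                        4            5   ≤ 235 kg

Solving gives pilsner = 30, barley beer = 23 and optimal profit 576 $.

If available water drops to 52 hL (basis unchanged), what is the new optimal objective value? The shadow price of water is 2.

574

Δb = -1, so new z* = 576 + (2)·(-1) = 576 − 2 = 574.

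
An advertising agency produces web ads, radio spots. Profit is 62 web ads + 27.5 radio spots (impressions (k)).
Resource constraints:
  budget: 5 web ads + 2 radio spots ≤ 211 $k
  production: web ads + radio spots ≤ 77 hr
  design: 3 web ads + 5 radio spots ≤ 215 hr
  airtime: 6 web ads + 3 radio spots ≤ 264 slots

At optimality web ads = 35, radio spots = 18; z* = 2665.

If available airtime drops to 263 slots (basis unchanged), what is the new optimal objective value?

2660.5

Check each constraint at x*: budget 211/211 (tight); production 53/77 (slack 24); design 195/215 (slack 20); airtime 264/264 (tight).
By complementary slackness, y = 0 for the non-binding constraints.
Dual feasibility on the basic columns requires 5·y_budget + 6·y_airtime = 62, 2·y_budget + 3·y_airtime = 27.5.
Solving: y_budget = 7, y_airtime = 4.5.
Δz = y_airtime·Δb = 4.5 × (-1) = -4.5, so new z* = 2665 − 4.5 = 2660.5.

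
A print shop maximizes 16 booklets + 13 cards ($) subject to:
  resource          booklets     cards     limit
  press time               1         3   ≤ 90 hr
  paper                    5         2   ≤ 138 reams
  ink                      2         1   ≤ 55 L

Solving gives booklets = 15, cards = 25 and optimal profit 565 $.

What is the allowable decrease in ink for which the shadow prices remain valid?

25

Binding constraints: press time, ink. The basis is B = [[1,3],[2,1]] with det -5.
Per unit decrease in ink, x* moves by d = (-0.6, 0.2).
The basis stays optimal until booklets reaches 0; allowable decrease = 25 L.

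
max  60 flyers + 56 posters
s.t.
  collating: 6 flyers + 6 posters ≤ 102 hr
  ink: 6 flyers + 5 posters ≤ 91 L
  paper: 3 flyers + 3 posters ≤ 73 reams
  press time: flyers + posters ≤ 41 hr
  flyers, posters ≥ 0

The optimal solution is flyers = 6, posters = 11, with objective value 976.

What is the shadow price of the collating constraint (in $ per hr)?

Check each constraint at x*: collating 102/102 (tight); ink 91/91 (tight); paper 51/73 (slack 22); press time 17/41 (slack 24).
Since paper, press time are not tight, their duals are 0.
Dual feasibility on the basic columns requires 6·y_collating + 6·y_ink = 60, 6·y_collating + 5·y_ink = 56.
→ y_collating = 6 and y_ink = 4.
Shadow price of collating = 6.

6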